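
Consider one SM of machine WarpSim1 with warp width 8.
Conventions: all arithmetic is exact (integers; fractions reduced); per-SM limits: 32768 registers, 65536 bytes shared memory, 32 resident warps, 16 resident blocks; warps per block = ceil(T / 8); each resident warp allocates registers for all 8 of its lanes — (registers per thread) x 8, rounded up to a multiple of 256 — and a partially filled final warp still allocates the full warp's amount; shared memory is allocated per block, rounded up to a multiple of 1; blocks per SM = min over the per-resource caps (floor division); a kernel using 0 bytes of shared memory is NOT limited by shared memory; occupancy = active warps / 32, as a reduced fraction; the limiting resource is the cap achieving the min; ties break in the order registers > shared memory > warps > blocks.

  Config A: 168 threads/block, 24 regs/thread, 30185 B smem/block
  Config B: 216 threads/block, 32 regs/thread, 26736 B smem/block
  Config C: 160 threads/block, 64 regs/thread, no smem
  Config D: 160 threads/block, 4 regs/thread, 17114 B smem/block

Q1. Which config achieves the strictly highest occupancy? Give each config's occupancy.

occupancies: A 21/32, B 27/32, C 5/8, D 5/8

Answer: B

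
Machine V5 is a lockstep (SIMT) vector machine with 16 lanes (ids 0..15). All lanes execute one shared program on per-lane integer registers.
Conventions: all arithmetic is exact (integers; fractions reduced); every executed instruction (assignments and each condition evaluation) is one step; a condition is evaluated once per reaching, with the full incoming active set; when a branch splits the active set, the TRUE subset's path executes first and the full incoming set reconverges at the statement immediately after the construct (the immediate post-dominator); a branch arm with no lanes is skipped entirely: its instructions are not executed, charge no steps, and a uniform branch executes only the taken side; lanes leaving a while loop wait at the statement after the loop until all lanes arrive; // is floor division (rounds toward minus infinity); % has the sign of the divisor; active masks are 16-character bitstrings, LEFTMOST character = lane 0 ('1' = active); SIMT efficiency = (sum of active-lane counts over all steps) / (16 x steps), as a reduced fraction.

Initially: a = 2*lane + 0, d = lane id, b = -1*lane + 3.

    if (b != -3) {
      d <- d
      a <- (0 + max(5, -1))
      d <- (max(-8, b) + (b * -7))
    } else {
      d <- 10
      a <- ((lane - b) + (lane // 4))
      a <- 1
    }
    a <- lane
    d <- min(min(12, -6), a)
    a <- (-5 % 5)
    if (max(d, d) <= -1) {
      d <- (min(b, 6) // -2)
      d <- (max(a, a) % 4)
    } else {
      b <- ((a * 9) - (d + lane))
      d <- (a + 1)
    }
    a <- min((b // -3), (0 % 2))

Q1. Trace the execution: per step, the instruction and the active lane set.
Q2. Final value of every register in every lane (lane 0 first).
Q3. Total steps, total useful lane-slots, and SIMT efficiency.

step 0: eval (b != -3)               1111111111111111
step 1: d <- d                       1111110111111111
step 2: a <- (0 + max(5, -1))        1111110111111111
step 3: d <- (max(-8, b) + (b * -7)) 1111110111111111
step 4: d <- 10                      0000001000000000
step 5: a <- ((lane - b) + (lane // 4)) 0000001000000000
step 6: a <- 1                       0000001000000000
step 7: a <- lane                    1111111111111111
step 8: d <- min(min(12, -6), a)     1111111111111111
step 9: a <- (-5 % 5)                1111111111111111
step 10: eval (max(d, d) <= -1)       1111111111111111
step 11: d <- (min(b, 6) // -2)       1111111111111111
step 12: d <- (max(a, a) % 4)         1111111111111111
step 13: a <- min((b // -3), (0 % 2)) 1111111111111111

Answer: 14 steps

a: -1,-1,-1,0,0,0,0,0,0,0,0,0,0,0,0,0
d: 0,0,0,0,0,0,0,0,0,0,0,0,0,0,0,0
b: 3,2,1,0,-1,-2,-3,-4,-5,-6,-7,-8,-9,-10,-11,-12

steps = 14; useful = 176; efficiency = 176/224 = 11/14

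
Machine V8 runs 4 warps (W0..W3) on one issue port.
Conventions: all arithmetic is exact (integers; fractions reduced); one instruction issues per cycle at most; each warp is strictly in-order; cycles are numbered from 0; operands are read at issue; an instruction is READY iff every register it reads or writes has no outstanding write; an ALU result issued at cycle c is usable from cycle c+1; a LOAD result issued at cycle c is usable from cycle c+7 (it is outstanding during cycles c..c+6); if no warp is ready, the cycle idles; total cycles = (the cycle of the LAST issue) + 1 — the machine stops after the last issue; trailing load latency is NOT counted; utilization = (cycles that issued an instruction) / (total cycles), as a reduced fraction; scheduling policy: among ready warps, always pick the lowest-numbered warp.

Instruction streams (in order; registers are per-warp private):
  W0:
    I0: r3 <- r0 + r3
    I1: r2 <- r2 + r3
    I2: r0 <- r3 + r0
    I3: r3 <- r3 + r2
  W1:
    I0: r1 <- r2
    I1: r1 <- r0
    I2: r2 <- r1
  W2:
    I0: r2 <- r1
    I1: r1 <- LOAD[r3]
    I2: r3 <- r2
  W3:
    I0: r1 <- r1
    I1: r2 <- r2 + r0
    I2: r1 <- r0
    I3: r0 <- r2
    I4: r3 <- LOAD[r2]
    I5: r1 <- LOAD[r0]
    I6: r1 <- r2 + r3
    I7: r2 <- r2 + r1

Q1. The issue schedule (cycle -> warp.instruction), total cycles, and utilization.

cycle 0: W0.I0
cycle 1: W0.I1
cycle 2: W0.I2
cycle 3: W0.I3
cycle 4: W1.I0
cycle 5: W1.I1
cycle 6: W1.I2
cycle 7: W2.I0
cycle 8: W2.I1
cycle 9: W2.I2
cycle 10: W3.I0
cycle 11: W3.I1
cycle 12: W3.I2
cycle 13: W3.I3
cycle 14: W3.I4
cycle 15: W3.I5
cycle 16: idle
cycle 17: idle
cycle 18: idle
cycle 19: idle
cycle 20: idle
cycle 21: idle
cycle 22: W3.I6
cycle 23: W3.I7

Answer: 24 cycles, utilization 3/4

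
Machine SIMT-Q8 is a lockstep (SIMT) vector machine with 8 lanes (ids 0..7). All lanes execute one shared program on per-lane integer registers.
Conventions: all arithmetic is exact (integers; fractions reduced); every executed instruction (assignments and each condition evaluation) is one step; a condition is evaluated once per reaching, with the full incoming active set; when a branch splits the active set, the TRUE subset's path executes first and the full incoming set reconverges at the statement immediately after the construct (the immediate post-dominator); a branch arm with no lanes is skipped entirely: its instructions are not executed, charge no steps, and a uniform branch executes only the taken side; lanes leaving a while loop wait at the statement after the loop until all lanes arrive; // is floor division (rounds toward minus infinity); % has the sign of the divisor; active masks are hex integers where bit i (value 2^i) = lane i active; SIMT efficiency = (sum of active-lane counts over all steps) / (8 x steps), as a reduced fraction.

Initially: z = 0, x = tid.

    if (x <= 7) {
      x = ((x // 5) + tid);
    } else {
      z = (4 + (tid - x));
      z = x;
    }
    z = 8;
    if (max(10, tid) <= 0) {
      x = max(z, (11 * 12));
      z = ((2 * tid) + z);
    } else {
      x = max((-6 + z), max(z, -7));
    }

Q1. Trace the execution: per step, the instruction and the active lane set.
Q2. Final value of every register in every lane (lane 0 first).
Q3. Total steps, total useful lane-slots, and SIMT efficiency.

step 0: eval (x <= 7)                0xff
step 1: x <- ((x // 5) + tid)        0xff
step 2: z <- 8                       0xff
step 3: eval (max(10, tid) <= 0)     0xff
step 4: x <- max((-6 + z), max(z, -7)) 0xff

Answer: 5 steps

z: 8,8,8,8,8,8,8,8
x: 8,8,8,8,8,8,8,8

steps = 5; useful = 40; efficiency = 40/40 = 1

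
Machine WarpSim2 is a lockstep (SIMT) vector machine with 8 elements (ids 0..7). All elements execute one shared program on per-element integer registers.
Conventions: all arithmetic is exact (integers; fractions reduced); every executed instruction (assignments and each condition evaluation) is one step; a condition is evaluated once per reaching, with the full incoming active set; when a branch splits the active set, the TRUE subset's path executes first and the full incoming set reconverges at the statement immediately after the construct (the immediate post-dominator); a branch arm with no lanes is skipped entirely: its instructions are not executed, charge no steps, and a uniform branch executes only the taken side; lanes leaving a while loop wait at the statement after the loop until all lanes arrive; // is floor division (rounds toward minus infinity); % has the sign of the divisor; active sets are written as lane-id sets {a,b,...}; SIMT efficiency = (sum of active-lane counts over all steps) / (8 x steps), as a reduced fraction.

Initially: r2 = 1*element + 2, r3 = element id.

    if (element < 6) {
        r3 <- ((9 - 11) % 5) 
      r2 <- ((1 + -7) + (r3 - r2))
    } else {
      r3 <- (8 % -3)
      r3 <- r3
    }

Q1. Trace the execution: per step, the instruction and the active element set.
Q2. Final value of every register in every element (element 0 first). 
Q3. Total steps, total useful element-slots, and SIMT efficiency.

step 0: eval (element < 6)           {0,1,2,3,4,5,6,7}
step 1: r3 <- ((9 - 11) % 5)         {0,1,2,3,4,5}
step 2: r2 <- ((1 + -7) + (r3 - r2)) {0,1,2,3,4,5}
step 3: r3 <- (8 % -3)               {6,7}
step 4: r3 <- r3                     {6,7}

Answer: 5 steps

r2: -5,-6,-7,-8,-9,-10,8,9
r3: 3,3,3,3,3,3,-1,-1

steps = 5; useful = 24; efficiency = 24/40 = 3/5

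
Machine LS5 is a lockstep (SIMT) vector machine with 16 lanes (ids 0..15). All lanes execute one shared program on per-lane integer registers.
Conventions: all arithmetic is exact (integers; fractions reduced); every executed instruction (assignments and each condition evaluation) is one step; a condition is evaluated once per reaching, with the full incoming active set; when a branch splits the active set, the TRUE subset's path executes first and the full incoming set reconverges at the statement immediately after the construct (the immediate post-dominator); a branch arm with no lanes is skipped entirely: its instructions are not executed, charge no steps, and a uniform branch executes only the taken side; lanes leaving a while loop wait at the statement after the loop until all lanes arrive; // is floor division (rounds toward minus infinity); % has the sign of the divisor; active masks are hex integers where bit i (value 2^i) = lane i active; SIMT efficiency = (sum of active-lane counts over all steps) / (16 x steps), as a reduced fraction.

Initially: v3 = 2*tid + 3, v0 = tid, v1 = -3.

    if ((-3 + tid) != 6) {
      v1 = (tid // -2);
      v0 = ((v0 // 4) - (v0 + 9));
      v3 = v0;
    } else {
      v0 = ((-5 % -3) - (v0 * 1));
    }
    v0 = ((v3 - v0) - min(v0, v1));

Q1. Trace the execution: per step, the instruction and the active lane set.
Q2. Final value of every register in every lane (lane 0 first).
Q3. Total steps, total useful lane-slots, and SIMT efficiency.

step 0: eval ((-3 + tid) != 6)       0xffff
step 1: v1 <- (tid // -2)            0xfdff
step 2: v0 <- ((v0 // 4) - (v0 + 9)) 0xfdff
step 3: v3 <- v0                     0xfdff
step 4: v0 <- ((-5 % -3) - (v0 * 1)) 0x0200
step 5: v0 <- ((v3 - v0) - min(v0, v1)) 0xffff

Answer: 6 steps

v3: -9,-10,-11,-12,-12,-13,-14,-15,-15,21,-17,-18,-18,-19,-20,-21
v0: 9,10,11,12,12,13,14,15,15,43,17,18,18,19,20,21
v1: 0,-1,-1,-2,-2,-3,-3,-4,-4,-3,-5,-6,-6,-7,-7,-8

steps = 6; useful = 78; efficiency = 78/96 = 13/16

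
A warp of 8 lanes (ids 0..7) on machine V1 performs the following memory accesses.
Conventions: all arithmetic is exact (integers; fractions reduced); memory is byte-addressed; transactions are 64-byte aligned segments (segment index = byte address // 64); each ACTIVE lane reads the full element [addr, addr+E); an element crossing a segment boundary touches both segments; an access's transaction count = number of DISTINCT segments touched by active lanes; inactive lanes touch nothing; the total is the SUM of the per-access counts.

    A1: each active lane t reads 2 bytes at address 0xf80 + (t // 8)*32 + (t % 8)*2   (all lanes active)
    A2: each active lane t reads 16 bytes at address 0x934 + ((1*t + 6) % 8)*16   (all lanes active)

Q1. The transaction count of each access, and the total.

A1: 1 transaction
A2: 3 transactions

Answer: 1,3; total 4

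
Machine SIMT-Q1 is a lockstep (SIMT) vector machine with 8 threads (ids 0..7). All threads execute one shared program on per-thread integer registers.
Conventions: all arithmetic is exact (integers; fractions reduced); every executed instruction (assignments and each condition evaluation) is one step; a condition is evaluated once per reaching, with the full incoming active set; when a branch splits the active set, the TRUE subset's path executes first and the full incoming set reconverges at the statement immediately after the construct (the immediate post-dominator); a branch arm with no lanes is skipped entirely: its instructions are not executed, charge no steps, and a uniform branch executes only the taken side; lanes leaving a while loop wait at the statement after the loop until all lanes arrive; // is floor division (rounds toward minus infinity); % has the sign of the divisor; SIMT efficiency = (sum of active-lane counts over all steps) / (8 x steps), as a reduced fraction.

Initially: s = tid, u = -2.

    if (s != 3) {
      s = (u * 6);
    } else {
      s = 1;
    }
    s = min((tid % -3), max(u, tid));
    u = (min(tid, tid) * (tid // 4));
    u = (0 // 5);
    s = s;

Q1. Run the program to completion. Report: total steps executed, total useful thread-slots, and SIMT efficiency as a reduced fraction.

Answer: 7 steps, 48 useful, 6/7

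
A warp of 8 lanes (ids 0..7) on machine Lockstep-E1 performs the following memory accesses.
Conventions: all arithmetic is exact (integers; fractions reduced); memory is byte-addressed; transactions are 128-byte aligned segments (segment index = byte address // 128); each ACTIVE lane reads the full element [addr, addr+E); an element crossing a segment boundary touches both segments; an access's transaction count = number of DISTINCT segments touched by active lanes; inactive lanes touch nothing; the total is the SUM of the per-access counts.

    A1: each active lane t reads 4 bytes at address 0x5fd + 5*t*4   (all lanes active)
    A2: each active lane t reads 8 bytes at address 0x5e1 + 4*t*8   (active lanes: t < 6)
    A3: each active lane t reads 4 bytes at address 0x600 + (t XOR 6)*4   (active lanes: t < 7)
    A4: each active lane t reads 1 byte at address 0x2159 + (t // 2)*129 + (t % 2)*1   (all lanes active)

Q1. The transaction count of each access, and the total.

A1: 3 transactions
A2: 3 transactions
A3: 1 transaction
A4: 4 transactions

Answer: 3,3,1,4; total 11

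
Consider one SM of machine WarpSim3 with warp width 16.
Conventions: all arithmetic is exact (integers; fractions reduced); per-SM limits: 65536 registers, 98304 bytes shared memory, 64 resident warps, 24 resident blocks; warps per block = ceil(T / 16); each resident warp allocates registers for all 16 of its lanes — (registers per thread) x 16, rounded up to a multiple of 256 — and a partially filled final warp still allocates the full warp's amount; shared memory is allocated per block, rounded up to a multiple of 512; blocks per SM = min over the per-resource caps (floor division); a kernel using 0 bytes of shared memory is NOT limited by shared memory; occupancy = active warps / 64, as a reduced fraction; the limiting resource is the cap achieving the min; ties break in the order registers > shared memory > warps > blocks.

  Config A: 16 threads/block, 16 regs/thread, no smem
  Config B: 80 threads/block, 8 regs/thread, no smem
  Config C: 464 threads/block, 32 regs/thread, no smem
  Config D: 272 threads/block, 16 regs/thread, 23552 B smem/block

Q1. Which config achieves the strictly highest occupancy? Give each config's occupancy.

occupancies: A 3/8, B 15/16, C 29/32, D 51/64

Answer: B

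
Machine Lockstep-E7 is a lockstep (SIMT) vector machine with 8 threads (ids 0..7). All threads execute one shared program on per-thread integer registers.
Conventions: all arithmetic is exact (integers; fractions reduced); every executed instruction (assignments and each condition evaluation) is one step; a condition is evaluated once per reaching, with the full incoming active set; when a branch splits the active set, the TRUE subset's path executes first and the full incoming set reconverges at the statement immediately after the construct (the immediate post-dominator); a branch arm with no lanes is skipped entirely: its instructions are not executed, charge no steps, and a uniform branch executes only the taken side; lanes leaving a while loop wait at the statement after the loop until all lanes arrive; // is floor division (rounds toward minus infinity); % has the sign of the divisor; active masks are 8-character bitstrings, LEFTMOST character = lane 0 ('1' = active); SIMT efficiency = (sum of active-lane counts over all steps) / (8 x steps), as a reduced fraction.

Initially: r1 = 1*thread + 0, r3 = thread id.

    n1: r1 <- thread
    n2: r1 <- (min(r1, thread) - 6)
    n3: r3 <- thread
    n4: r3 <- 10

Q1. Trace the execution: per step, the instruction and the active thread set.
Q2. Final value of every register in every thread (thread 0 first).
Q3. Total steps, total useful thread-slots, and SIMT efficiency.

step 0: r1 <- thread                 11111111
step 1: r1 <- (min(r1, thread) - 6)  11111111
step 2: r3 <- thread                 11111111
step 3: r3 <- 10                     11111111

Answer: 4 steps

r1: -6,-5,-4,-3,-2,-1,0,1
r3: 10,10,10,10,10,10,10,10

steps = 4; useful = 32; efficiency = 32/32 = 1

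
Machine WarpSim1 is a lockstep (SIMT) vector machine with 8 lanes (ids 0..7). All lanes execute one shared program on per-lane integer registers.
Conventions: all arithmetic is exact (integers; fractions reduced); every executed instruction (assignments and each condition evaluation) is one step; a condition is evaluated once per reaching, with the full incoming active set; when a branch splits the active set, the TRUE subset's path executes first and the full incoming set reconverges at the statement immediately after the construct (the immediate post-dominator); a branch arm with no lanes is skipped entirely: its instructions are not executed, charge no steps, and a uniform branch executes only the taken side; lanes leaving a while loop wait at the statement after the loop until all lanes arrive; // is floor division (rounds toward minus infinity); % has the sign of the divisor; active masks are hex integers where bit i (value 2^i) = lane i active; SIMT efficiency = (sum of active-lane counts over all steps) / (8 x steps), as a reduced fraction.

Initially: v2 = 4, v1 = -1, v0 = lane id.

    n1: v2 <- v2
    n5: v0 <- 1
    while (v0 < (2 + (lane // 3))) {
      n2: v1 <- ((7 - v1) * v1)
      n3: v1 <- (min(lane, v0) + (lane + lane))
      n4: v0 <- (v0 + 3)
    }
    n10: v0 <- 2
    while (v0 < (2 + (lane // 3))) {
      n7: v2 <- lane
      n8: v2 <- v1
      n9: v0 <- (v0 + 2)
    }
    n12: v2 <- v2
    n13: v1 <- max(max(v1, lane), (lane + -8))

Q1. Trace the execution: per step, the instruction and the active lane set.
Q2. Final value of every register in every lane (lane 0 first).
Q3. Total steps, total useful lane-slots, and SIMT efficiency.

step 0: v2 <- v2                     0xff
step 1: v0 <- 1                      0xff
step 2: eval (v0 < (2 + (lane // 3))) 0xff
step 3: v1 <- ((7 - v1) * v1)        0xff
step 4: v1 <- (min(lane, v0) + (lane + lane)) 0xff
step 5: v0 <- (v0 + 3)               0xff
step 6: eval (v0 < (2 + (lane // 3))) 0xff
step 7: v0 <- 2                      0xff
step 8: eval (v0 < (2 + (lane // 3))) 0xff
step 9: v2 <- lane                   0xf8
step 10: v2 <- v1                     0xf8
step 11: v0 <- (v0 + 2)               0xf8
step 12: eval (v0 < (2 + (lane // 3))) 0xf8
step 13: v2 <- v2                     0xff
step 14: v1 <- max(max(v1, lane), (lane + -8)) 0xff

Answer: 15 steps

v2: 4,4,4,7,9,11,13,15
v1: 0,3,5,7,9,11,13,15
v0: 2,2,2,4,4,4,4,4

steps = 15; useful = 108; efficiency = 108/120 = 9/10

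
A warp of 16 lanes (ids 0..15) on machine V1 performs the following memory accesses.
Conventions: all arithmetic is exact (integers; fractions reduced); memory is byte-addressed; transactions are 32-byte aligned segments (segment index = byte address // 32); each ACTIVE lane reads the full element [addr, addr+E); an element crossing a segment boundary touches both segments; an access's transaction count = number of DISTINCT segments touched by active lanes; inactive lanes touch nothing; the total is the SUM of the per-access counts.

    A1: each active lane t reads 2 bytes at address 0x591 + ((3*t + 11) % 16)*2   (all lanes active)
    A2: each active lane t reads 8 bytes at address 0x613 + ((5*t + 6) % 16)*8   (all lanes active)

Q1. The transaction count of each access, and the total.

A1: 2 transactions
A2: 5 transactions

Answer: 2,5; total 7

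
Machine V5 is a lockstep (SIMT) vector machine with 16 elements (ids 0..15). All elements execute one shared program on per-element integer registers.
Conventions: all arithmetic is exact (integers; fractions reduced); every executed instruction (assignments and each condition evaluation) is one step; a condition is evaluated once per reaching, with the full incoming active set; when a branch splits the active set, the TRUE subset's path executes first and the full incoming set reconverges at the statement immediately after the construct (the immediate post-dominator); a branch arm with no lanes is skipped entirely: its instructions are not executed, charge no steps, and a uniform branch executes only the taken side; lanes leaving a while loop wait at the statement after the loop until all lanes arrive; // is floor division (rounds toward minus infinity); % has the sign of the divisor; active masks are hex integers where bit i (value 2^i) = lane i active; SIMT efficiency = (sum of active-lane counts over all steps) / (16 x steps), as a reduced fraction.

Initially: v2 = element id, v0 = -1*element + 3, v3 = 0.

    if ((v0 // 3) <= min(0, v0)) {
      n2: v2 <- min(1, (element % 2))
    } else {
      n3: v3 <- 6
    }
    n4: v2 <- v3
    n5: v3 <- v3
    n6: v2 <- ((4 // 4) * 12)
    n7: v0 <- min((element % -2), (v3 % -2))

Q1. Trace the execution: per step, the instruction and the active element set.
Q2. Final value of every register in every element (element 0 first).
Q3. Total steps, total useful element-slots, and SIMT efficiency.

step 0: eval ((v0 // 3) <= min(0, v0)) 0xffff
step 1: v2 <- min(1, (element % 2))  0x001e
step 2: v3 <- 6                      0xffe1
step 3: v2 <- v3                     0xffff
step 4: v3 <- v3                     0xffff
step 5: v2 <- ((4 // 4) * 12)        0xffff
step 6: v0 <- min((element % -2), (v3 % -2)) 0xffff

Answer: 7 steps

v2: 12,12,12,12,12,12,12,12,12,12,12,12,12,12,12,12
v0: 0,-1,0,-1,0,-1,0,-1,0,-1,0,-1,0,-1,0,-1
v3: 6,0,0,0,0,6,6,6,6,6,6,6,6,6,6,6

steps = 7; useful = 96; efficiency = 96/112 = 6/7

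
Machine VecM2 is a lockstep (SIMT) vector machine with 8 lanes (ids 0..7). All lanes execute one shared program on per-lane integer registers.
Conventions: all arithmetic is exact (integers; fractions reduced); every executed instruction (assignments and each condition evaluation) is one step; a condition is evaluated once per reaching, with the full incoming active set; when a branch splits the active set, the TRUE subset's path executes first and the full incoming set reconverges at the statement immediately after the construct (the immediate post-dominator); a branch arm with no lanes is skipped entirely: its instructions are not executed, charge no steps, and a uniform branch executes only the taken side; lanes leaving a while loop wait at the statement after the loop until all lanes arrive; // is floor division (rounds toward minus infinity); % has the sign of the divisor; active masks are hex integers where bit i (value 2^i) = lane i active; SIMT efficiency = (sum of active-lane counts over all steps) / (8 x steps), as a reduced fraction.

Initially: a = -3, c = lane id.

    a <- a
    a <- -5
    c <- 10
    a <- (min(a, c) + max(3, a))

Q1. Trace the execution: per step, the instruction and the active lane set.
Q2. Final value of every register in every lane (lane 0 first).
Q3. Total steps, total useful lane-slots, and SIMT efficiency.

step 0: a <- a                       0xff
step 1: a <- -5                      0xff
step 2: c <- 10                      0xff
step 3: a <- (min(a, c) + max(3, a)) 0xff

Answer: 4 steps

a: -2,-2,-2,-2,-2,-2,-2,-2
c: 10,10,10,10,10,10,10,10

steps = 4; useful = 32; efficiency = 32/32 = 1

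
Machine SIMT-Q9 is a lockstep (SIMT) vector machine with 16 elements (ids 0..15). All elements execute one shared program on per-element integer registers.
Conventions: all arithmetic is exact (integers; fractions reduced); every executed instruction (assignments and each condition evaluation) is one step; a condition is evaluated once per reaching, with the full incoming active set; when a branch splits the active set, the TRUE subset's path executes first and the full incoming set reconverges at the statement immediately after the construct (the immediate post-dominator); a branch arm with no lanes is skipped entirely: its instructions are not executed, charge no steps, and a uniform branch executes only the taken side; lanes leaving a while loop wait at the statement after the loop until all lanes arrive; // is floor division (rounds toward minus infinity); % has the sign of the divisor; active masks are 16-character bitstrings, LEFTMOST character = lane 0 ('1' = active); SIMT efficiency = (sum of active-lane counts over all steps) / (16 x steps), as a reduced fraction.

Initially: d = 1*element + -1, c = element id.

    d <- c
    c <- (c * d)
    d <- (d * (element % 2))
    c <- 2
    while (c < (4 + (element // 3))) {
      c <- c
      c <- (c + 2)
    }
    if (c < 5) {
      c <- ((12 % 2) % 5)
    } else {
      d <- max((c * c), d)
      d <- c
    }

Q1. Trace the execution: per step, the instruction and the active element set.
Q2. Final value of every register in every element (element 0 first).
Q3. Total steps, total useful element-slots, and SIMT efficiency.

step 0: d <- c                       1111111111111111
step 1: c <- (c * d)                 1111111111111111
step 2: d <- (d * (element % 2))     1111111111111111
step 3: c <- 2                       1111111111111111
step 4: eval (c < (4 + (element // 3))) 1111111111111111
step 5: c <- c                       1111111111111111
step 6: c <- (c + 2)                 1111111111111111
step 7: eval (c < (4 + (element // 3))) 1111111111111111
step 8: c <- c                       0001111111111111
step 9: c <- (c + 2)                 0001111111111111
step 10: eval (c < (4 + (element // 3))) 0001111111111111
step 11: c <- c                       0000000001111111
step 12: c <- (c + 2)                 0000000001111111
step 13: eval (c < (4 + (element // 3))) 0000000001111111
step 14: c <- c                       0000000000000001
step 15: c <- (c + 2)                 0000000000000001
step 16: eval (c < (4 + (element // 3))) 0000000000000001
step 17: eval (c < 5)                 1111111111111111
step 18: c <- ((12 % 2) % 5)          1110000000000000
step 19: d <- max((c * c), d)         0001111111111111
step 20: d <- c                       0001111111111111

Answer: 21 steps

d: 0,1,0,6,6,6,6,6,6,8,8,8,8,8,8,10
c: 0,0,0,6,6,6,6,6,6,8,8,8,8,8,8,10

steps = 21; useful = 236; efficiency = 236/336 = 59/84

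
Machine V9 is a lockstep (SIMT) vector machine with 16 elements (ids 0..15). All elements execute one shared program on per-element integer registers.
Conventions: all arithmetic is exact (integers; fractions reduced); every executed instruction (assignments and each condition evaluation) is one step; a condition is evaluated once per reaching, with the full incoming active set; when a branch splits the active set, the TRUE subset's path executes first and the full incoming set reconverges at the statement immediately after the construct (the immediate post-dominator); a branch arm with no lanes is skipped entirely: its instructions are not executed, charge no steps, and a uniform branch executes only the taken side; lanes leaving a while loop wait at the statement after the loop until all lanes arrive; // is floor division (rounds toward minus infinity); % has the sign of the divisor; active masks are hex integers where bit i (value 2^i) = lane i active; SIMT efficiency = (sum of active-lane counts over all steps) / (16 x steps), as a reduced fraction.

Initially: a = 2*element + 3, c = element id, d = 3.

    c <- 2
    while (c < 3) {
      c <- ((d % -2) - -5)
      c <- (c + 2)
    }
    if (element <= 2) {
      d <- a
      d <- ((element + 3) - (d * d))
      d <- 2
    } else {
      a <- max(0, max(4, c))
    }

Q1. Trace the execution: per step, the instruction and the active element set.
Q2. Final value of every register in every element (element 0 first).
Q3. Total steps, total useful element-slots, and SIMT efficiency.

step 0: c <- 2                       0xffff
step 1: eval (c < 3)                 0xffff
step 2: c <- ((d % -2) - -5)         0xffff
step 3: c <- (c + 2)                 0xffff
step 4: eval (c < 3)                 0xffff
step 5: eval (element <= 2)          0xffff
step 6: d <- a                       0x0007
step 7: d <- ((element + 3) - (d * d)) 0x0007
step 8: d <- 2                       0x0007
step 9: a <- max(0, max(4, c))       0xfff8

Answer: 10 steps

a: 3,5,7,6,6,6,6,6,6,6,6,6,6,6,6,6
c: 6,6,6,6,6,6,6,6,6,6,6,6,6,6,6,6
d: 2,2,2,3,3,3,3,3,3,3,3,3,3,3,3,3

steps = 10; useful = 118; efficiency = 118/160 = 59/80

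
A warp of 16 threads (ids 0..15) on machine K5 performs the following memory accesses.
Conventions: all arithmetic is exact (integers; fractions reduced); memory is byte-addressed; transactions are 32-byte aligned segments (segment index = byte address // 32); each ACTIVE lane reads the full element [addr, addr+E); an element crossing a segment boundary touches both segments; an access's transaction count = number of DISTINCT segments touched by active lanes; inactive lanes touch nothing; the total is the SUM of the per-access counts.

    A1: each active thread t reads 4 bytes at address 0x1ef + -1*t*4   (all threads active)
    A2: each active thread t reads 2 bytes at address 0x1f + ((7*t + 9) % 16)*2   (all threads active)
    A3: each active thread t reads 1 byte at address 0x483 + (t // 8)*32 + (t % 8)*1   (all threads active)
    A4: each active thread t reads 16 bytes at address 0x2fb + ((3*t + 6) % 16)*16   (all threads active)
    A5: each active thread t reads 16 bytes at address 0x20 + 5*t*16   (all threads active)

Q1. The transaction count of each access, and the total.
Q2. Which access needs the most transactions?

A1: 3 transactions
A2: 2 transactions
A3: 2 transactions
A4: 9 transactions
A5: 16 transactions

Answer: 3,2,2,9,16; total 32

Answer: A5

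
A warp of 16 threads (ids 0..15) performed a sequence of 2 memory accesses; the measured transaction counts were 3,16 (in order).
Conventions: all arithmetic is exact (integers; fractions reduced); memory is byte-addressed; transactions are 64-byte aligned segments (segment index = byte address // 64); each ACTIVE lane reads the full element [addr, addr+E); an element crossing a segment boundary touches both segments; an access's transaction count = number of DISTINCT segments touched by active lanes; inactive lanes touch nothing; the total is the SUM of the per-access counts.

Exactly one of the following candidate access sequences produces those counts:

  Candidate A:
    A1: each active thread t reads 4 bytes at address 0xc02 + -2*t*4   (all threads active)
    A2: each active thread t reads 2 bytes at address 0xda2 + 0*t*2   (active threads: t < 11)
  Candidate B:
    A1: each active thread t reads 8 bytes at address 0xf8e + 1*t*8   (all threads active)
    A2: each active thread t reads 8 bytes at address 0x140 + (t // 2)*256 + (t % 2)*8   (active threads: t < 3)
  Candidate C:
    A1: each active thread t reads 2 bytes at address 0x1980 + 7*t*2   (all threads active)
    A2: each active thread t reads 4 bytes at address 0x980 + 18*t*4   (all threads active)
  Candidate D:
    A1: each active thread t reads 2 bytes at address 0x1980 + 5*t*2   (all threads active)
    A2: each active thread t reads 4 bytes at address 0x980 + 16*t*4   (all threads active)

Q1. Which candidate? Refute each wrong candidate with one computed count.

A: A2 gives 1 transaction, not 16
B: A2 gives 2 transactions, not 16
C: A1 gives 4 transactions, not 3
D: all counts match (3,16)

Answer: D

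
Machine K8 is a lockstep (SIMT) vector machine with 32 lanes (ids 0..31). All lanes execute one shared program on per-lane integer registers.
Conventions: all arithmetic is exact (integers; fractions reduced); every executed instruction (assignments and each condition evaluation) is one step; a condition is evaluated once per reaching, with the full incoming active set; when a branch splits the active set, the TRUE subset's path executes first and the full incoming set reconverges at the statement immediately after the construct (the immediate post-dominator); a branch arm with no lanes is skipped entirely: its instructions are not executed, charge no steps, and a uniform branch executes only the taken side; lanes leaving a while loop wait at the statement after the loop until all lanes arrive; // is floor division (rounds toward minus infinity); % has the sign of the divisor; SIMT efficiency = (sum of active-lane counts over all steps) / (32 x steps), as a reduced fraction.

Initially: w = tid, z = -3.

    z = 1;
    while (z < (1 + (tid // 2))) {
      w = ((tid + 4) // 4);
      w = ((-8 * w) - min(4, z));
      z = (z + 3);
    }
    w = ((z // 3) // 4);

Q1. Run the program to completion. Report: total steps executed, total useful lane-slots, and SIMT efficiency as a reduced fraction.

Answer: 23 steps, 456 useful, 57/92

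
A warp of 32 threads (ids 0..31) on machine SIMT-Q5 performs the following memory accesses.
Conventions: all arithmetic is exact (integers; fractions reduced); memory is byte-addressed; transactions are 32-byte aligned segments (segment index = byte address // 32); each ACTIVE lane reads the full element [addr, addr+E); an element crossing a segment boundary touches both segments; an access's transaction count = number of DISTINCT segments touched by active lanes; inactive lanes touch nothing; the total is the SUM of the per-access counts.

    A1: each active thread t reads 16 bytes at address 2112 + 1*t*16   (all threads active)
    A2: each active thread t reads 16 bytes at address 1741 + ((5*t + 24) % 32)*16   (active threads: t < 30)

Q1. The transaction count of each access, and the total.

A1: 16 transactions
A2: 17 transactions

Answer: 16,17; total 33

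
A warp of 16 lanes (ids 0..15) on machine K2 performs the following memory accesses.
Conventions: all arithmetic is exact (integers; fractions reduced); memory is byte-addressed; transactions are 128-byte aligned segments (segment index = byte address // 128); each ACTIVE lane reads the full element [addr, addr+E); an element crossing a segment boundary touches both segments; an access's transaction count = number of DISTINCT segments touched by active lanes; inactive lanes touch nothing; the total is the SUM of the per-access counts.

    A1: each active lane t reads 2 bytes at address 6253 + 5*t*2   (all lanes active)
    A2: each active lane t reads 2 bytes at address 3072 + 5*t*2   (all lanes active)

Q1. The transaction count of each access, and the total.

A1: 3 transactions
A2: 2 transactions

Answer: 3,2; total 5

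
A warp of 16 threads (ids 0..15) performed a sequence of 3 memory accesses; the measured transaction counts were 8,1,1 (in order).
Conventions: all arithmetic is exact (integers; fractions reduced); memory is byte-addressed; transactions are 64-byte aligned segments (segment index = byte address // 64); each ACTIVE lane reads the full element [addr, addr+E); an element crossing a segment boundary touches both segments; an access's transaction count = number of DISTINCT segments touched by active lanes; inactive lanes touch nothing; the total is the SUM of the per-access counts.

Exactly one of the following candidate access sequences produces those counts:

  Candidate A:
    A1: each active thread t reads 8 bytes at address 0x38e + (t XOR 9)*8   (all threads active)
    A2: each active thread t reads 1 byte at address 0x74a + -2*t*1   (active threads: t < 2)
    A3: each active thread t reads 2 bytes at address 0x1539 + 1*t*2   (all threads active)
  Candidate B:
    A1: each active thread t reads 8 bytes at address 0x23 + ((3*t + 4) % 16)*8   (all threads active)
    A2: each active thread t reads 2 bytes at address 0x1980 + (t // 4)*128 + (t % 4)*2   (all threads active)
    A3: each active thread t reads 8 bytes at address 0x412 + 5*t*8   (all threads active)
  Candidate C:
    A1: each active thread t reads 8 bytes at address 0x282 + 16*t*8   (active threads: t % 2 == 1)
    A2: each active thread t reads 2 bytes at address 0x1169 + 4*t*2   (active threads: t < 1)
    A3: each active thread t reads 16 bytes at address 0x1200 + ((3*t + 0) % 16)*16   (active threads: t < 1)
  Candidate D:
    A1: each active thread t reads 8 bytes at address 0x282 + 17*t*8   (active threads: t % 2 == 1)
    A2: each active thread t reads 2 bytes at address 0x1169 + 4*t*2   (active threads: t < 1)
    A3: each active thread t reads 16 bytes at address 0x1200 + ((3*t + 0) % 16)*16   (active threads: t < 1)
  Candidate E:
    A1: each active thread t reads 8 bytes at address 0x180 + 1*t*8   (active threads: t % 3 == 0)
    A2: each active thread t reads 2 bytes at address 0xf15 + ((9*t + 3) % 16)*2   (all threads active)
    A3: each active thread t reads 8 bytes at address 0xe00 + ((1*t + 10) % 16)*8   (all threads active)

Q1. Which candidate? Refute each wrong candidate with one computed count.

A: A1 gives 3 transactions, not 8
B: A1 gives 3 transactions, not 8
D: A1 gives 10 transactions, not 8
E: A1 gives 2 transactions, not 8
C: all counts match (8,1,1)

Answer: C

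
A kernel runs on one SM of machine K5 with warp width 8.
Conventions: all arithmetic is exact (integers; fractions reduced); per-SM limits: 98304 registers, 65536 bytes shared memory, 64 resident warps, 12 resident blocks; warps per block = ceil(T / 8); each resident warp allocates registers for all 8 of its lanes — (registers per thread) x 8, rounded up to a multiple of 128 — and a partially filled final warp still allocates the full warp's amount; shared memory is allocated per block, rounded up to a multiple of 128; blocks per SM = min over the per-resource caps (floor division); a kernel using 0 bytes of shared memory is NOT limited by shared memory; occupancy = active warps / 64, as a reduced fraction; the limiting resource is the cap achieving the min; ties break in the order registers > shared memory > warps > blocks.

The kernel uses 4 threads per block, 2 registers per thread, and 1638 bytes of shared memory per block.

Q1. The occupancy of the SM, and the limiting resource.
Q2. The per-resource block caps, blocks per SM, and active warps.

Answer: occupancy 3/16, limited by blocks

registers: 768 blocks
shared memory: 39 blocks
warps: 64 blocks
blocks: 12 blocks

Answer: 12 blocks, 12 active warps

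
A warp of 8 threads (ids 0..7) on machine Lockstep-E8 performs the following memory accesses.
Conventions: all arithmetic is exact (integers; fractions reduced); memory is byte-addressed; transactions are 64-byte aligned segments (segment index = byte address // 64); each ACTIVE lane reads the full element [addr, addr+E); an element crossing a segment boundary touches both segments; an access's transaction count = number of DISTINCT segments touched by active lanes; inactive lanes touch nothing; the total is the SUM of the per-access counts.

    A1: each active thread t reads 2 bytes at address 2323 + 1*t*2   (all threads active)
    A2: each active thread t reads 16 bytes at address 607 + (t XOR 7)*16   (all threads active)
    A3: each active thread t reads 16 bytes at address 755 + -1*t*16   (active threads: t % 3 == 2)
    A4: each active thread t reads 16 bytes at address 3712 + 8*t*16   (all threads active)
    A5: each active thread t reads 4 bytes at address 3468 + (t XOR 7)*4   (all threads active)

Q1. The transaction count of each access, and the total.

A1: 1 transaction
A2: 3 transactions
A3: 2 transactions
A4: 8 transactions
A5: 1 transaction

Answer: 1,3,2,8,1; total 15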